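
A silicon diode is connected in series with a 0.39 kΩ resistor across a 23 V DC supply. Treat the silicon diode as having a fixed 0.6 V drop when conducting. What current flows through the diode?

I ≈ 57 mA

KVL around the loop: 23 = V_D + I·R = 0.6 + I × 0.39 kΩ.
So I = (23 − 0.6) / 0.39 kΩ = 22.4 / 0.39 = 57.4 mA.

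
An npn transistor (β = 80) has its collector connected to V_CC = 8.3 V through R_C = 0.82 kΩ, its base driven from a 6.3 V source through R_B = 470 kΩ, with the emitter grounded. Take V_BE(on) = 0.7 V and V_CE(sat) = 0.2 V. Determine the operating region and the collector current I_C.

active; I_C ≈ 0.95 mA

Assume active. Base-emitter loop: I_B = (V_BB − V_BE)/R_B = (6.3 − 0.7)/470 = 0.0119 mA.
I_C = β·I_B = 80×0.0119 = 0.953 mA.
V_CE = V_CC − I_C·R_C = 8.3 − 0.953×0.82 = 7.52 V > V_CE(sat), so the active-region assumption holds.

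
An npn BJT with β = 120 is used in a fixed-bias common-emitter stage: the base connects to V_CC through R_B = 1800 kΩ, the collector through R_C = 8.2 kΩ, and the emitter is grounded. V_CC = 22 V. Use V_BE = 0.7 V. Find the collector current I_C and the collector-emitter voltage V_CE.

I_C ≈ 1.4 mA, V_CE ≈ 10 V

Base loop: V_CC = I_B·R_B + V_BE, so I_B = (22 − 0.7)/1800 kΩ = 0.0118 mA.
In the active region I_C = β·I_B = 120 × 0.0118 = 1.42 mA.
Collector loop: V_CE = V_CC − I_C·R_C = 22 − 1.42×8.2 = 10.4 V.
Since V_CE = 10.4 V > V_CE(sat) ≈ 0.2 V, the transistor is in the active region as assumed.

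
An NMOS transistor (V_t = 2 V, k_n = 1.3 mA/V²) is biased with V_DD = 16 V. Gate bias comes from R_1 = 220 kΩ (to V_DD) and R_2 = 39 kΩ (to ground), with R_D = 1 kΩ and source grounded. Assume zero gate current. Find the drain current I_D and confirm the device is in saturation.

I_D ≈ 0.11 mA

V_G = V_DD·R_2/(R_1+R_2) = 16×39/259 = 2.41 V. With the source grounded, V_GS = V_G = 2.41 V.
Assume saturation: I_D = (k_n/2)(V_GS − V_t)² = (1.3/2)×(2.41 − 2)² = 0.65×0.409² = 0.109 mA.
V_DS = V_DD − I_D·R_D = 16 − 0.109×1 = 15.9 V.
Saturation requires V_DS ≥ V_GS − V_t = 0.409 V; 15.9 ≥ 0.409 ✓.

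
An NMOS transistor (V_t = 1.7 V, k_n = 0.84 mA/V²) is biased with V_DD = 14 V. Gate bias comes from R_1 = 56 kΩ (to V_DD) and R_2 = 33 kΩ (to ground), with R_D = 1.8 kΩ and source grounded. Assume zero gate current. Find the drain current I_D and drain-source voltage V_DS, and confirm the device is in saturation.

V_G = V_DD·R_2/(R_1+R_2) = 14×33/89 = 5.19 V. With the source grounded, V_GS = V_G = 5.19 V.
Assume saturation: I_D = (k_n/2)(V_GS − V_t)² = (0.84/2)×(5.19 − 1.7)² = 0.42×3.49² = 5.12 mA.
V_DS = V_DD − I_D·R_D = 14 − 5.12×1.8 = 4.79 V.
Saturation requires V_DS ≥ V_GS − V_t = 3.49 V; 4.79 ≥ 3.49 ✓.

I_D ≈ 5.1 mA, V_DS ≈ 4.8 V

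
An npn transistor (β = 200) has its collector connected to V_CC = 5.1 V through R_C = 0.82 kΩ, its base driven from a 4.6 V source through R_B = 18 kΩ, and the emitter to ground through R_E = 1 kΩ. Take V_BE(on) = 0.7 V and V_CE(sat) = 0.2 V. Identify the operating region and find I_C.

saturation; I_C ≈ 2.7 mA

Assume active: I_B = (4.6 − 0.7)/(18 + 201×1) = 0.0178 mA, I_C = β·I_B = 3.56 mA.
Then V_CE = 5.1 − 3.56×0.82 − 3.58×1 = -1.4 V < 0.2 V — the active assumption fails.
Re-solve with V_CE = 0.2 V. KCL at the emitter: V_E/R_E = (V_BB−0.7−V_E)/R_B + (V_CC−0.2−V_E)/R_C, giving V_E = 2.72 V.
I_C = (V_CC − 0.2 − V_E)/R_C = (4.9 − 2.72)/0.82 = 2.66 mA.
Check: I_B = (3.9 − 2.72)/18 = 0.0655 mA, and β·I_B = 13.1 mA > I_C, confirming saturation.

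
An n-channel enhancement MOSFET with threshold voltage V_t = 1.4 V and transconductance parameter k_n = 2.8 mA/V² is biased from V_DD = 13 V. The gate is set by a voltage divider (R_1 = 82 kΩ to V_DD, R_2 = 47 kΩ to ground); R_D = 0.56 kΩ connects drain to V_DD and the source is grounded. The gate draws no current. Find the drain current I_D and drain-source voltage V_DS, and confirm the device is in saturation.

I_D ≈ 16 mA, V_DS ≈ 4.3 V

V_G = V_DD·R_2/(R_1+R_2) = 13×47/129 = 4.74 V. With the source grounded, V_GS = V_G = 4.74 V.
Assume saturation: I_D = (k_n/2)(V_GS − V_t)² = (2.8/2)×(4.74 − 1.4)² = 1.4×3.34² = 15.6 mA.
V_DS = V_DD − I_D·R_D = 13 − 15.6×0.56 = 4.27 V.
Saturation requires V_DS ≥ V_GS − V_t = 3.34 V; 4.27 ≥ 3.34 ✓.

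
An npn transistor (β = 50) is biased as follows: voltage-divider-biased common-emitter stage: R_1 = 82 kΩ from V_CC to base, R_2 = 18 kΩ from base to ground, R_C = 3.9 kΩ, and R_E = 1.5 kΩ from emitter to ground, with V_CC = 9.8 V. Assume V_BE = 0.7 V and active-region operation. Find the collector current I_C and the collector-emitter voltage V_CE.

Thevenize the base divider: V_Th = V_CC·R_2/(R_1+R_2) = 9.8×18/100 = 1.76 V, R_Th = R_1‖R_2 = 14.8 kΩ.
Base-emitter loop: V_Th = I_B·R_Th + V_BE + (β+1)I_B·R_E, so I_B = (1.76 − 0.7) / (14.8 + 51×1.5) = 0.0117 mA.
I_C = β·I_B = 50×0.0117 = 0.583 mA, and I_E = (β+1)I_B = 0.595 mA.
V_CE = V_CC − I_C·R_C − I_E·R_E = 9.8 − 0.583×3.9 − 0.595×1.5 = 6.63 V.
V_CE = 6.63 V > 0.2 V confirms active-region operation.

I_C ≈ 0.58 mA, V_CE ≈ 6.6 V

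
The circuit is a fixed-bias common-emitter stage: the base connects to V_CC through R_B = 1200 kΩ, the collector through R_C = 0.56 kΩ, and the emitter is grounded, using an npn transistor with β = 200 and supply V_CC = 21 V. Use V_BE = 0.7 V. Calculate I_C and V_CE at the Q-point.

Base loop: V_CC = I_B·R_B + V_BE, so I_B = (21 − 0.7)/1200 kΩ = 0.0169 mA.
In the active region I_C = β·I_B = 200 × 0.0169 = 3.38 mA.
Collector loop: V_CE = V_CC − I_C·R_C = 21 − 3.38×0.56 = 19.1 V.
Since V_CE = 19.1 V > V_CE(sat) ≈ 0.2 V, the transistor is in the active region as assumed.

I_C ≈ 3.4 mA, V_CE ≈ 19 V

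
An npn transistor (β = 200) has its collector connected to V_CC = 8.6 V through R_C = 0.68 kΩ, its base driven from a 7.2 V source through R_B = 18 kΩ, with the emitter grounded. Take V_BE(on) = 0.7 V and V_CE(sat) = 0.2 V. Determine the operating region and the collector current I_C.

Assume active: I_B = (7.2 − 0.7)/18 = 0.361 mA, giving I_C = β·I_B = 72.2 mA.
But then V_CE = 8.6 − 72.2×0.68 = -40.5 V < V_CE(sat) = 0.2 V — impossible in the active region.
So the transistor is saturated. With V_CE = 0.2 V, I_C = (V_CC − 0.2)/R_C = 8.4/0.68 = 12.4 mA.
Check: β·I_B = 72.2 mA > I_C = 12.4 mA, confirming saturation.

saturation; I_C ≈ 12 mA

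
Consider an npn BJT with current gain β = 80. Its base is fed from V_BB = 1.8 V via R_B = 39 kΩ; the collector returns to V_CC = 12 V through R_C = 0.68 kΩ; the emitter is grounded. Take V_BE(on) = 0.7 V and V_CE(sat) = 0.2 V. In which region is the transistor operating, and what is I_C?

Assume active. Base-emitter loop: I_B = (V_BB − V_BE)/R_B = (1.8 − 0.7)/39 = 0.0282 mA.
I_C = β·I_B = 80×0.0282 = 2.26 mA.
V_CE = V_CC − I_C·R_C = 12 − 2.26×0.68 = 10.5 V > V_CE(sat), so the active-region assumption holds.

active; I_C ≈ 2.3 mA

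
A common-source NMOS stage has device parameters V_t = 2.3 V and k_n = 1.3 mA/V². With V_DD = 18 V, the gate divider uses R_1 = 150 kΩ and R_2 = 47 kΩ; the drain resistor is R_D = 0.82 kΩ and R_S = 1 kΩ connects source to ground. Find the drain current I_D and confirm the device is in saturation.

I_D ≈ 0.85 mA

V_G = V_DD·R_2/(R_1+R_2) = 18×47/197 = 4.29 V.
Assume saturation: I_D = (k_n/2)(V_GS − V_t)² with V_GS = V_G − I_D·R_S = 4.29 − 1·I_D.
Substituting gives 0.65·I_D² − 3.59·I_D + 2.59 = 0, with roots I_D = 0.851 or 4.68 mA.
The root I_D = 4.68 mA gives V_GS = -0.382 V ≤ V_t, so take I_D = 0.851 mA.
Then V_GS = 3.44 V and V_DS = V_DD − I_D(R_D+R_S) = 18 − 0.851×1.82 = 16.5 V.
Saturation requires V_DS ≥ V_GS − V_t = 1.14 V; 16.5 ≥ 1.14 ✓.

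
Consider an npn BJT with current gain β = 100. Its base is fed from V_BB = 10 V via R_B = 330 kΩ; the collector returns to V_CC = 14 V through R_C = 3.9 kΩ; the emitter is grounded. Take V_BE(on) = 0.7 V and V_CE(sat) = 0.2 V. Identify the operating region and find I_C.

Assume active. Base-emitter loop: I_B = (V_BB − V_BE)/R_B = (10 − 0.7)/330 = 0.0282 mA.
I_C = β·I_B = 100×0.0282 = 2.82 mA.
V_CE = V_CC − I_C·R_C = 14 − 2.82×3.9 = 3.01 V > V_CE(sat), so the active-region assumption holds.

active; I_C ≈ 2.8 mA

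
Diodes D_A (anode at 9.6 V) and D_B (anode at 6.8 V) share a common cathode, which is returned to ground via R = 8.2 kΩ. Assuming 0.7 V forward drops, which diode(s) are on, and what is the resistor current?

Only D_A conducts; I_R ≈ 1.1 mA

Assume both conduct. Then node N would need to be at both 9.6−0.7 = 8.9 V and 6.8−0.7 = 6.1 V, which is impossible.
Assume only D_A conducts: V_N = 9.6 − 0.7 = 8.9 V, so I_R = 8.9/8.2 = 1.09 mA.
Check D_B: its anode-to-cathode voltage is 6.8 − 8.9 = -2.1 V < 0.7 V, so it is off. The assumption is consistent.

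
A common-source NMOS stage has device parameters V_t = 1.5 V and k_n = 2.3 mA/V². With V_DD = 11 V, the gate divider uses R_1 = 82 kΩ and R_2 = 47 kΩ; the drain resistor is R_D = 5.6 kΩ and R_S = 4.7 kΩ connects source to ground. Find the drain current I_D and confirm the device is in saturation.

V_G = V_DD·R_2/(R_1+R_2) = 11×47/129 = 4.01 V.
Assume saturation: I_D = (k_n/2)(V_GS − V_t)² with V_GS = V_G − I_D·R_S = 4.01 − 4.7·I_D.
Substituting gives 25.4·I_D² − 28.1·I_D + 7.23 = 0, with roots I_D = 0.407 or 0.7 mA.
The root I_D = 0.7 mA gives V_GS = 0.72 V ≤ V_t, so take I_D = 0.407 mA.
Then V_GS = 2.09 V and V_DS = V_DD − I_D(R_D+R_S) = 11 − 0.407×10.3 = 6.81 V.
Saturation requires V_DS ≥ V_GS − V_t = 0.595 V; 6.81 ≥ 0.595 ✓.

I_D ≈ 0.41 mA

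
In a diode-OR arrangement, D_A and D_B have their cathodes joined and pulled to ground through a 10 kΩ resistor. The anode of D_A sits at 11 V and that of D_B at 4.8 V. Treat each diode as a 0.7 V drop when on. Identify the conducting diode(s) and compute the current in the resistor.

Only D_A conducts; I_R ≈ 1 mA

Assume both conduct. Then node N would need to be at both 11−0.7 = 10.3 V and 4.8−0.7 = 4.1 V, which is impossible.
Assume only D_A conducts: V_N = 11 − 0.7 = 10.3 V, so I_R = 10.3/10 = 1.03 mA.
Check D_B: its anode-to-cathode voltage is 4.8 − 10.3 = -5.5 V < 0.7 V, so it is off. The assumption is consistent.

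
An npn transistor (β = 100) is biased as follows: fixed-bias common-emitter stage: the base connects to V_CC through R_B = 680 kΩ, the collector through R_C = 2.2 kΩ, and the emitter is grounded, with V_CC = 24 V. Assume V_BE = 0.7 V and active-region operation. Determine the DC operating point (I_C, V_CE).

I_C ≈ 3.4 mA, V_CE ≈ 16 V

Base loop: V_CC = I_B·R_B + V_BE, so I_B = (24 − 0.7)/680 kΩ = 0.0343 mA.
In the active region I_C = β·I_B = 100 × 0.0343 = 3.43 mA.
Collector loop: V_CE = V_CC − I_C·R_C = 24 − 3.43×2.2 = 16.5 V.
Since V_CE = 16.5 V > V_CE(sat) ≈ 0.2 V, the transistor is in the active region as assumed.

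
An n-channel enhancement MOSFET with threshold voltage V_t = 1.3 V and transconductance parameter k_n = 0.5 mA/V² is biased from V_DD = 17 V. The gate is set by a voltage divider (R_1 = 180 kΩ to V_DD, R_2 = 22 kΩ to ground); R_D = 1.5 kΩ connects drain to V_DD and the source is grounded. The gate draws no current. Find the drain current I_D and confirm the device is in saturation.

V_G = V_DD·R_2/(R_1+R_2) = 17×22/202 = 1.85 V. With the source grounded, V_GS = V_G = 1.85 V.
Assume saturation: I_D = (k_n/2)(V_GS − V_t)² = (0.5/2)×(1.85 − 1.3)² = 0.25×0.551² = 0.076 mA.
V_DS = V_DD − I_D·R_D = 17 − 0.076×1.5 = 16.9 V.
Saturation requires V_DS ≥ V_GS − V_t = 0.551 V; 16.9 ≥ 0.551 ✓.

I_D ≈ 0.076 mA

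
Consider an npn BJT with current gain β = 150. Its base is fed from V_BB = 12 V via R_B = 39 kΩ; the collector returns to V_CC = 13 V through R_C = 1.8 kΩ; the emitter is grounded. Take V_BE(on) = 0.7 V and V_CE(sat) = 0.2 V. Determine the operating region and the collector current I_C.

Assume active: I_B = (12 − 0.7)/39 = 0.29 mA, giving I_C = β·I_B = 43.5 mA.
But then V_CE = 13 − 43.5×1.8 = -65.2 V < V_CE(sat) = 0.2 V — impossible in the active region.
So the transistor is saturated. With V_CE = 0.2 V, I_C = (V_CC − 0.2)/R_C = 12.8/1.8 = 7.11 mA.
Check: β·I_B = 43.5 mA > I_C = 7.11 mA, confirming saturation.

saturation; I_C ≈ 7.1 mA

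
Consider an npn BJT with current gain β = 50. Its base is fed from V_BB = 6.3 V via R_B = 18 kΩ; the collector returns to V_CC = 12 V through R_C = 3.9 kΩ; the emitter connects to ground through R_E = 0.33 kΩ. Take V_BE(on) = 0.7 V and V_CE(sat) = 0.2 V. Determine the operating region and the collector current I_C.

saturation; I_C ≈ 2.8 mA

Assume active: I_B = (6.3 − 0.7)/(18 + 51×0.33) = 0.161 mA, I_C = β·I_B = 8.04 mA.
Then V_CE = 12 − 8.04×3.9 − 8.2×0.33 = -22.1 V < 0.2 V — the active assumption fails.
Re-solve with V_CE = 0.2 V. KCL at the emitter: V_E/R_E = (V_BB−0.7−V_E)/R_B + (V_CC−0.2−V_E)/R_C, giving V_E = 0.998 V.
I_C = (V_CC − 0.2 − V_E)/R_C = (11.8 − 0.998)/3.9 = 2.77 mA.
Check: I_B = (5.6 − 0.998)/18 = 0.256 mA, and β·I_B = 12.8 mA > I_C, confirming saturation.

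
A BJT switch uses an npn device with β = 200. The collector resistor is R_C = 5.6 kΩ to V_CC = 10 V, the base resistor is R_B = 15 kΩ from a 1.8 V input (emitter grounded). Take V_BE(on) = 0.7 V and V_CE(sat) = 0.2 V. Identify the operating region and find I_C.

Assume active: I_B = (1.8 − 0.7)/15 = 0.0733 mA, giving I_C = β·I_B = 14.7 mA.
But then V_CE = 10 − 14.7×5.6 = -72.1 V < V_CE(sat) = 0.2 V — impossible in the active region.
So the transistor is saturated. With V_CE = 0.2 V, I_C = (V_CC − 0.2)/R_C = 9.8/5.6 = 1.75 mA.
Check: β·I_B = 14.7 mA > I_C = 1.75 mA, confirming saturation.

saturation; I_C ≈ 1.8 mA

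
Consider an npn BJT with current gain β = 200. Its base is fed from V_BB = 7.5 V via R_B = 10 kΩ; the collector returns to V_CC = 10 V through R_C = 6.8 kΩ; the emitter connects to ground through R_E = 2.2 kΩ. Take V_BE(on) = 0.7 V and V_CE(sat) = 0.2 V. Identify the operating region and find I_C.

Assume active: I_B = (7.5 − 0.7)/(10 + 201×2.2) = 0.015 mA, I_C = β·I_B = 3.01 mA.
Then V_CE = 10 − 3.01×6.8 − 3.02×2.2 = -17.1 V < 0.2 V — the active assumption fails.
Re-solve with V_CE = 0.2 V. KCL at the emitter: V_E/R_E = (V_BB−0.7−V_E)/R_B + (V_CC−0.2−V_E)/R_C, giving V_E = 3.02 V.
I_C = (V_CC − 0.2 − V_E)/R_C = (9.8 − 3.02)/6.8 = 0.997 mA.
Check: I_B = (6.8 − 3.02)/10 = 0.378 mA, and β·I_B = 75.5 mA > I_C, confirming saturation.

saturation; I_C ≈ 1 mA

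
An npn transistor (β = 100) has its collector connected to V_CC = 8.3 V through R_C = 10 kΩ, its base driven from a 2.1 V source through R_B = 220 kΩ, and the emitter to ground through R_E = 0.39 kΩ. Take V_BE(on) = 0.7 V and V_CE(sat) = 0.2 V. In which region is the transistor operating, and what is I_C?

Assume active. Base-emitter loop: I_B = (V_BB − V_BE)/(R_B + (β+1)R_E) = (2.1 − 0.7)/(220 + 101×0.39) = 0.0054 mA.
I_C = β·I_B = 100×0.0054 = 0.54 mA.
V_CE = V_CC − I_C·R_C − I_E·R_E = 8.3 − 0.54×10 − 0.545×0.39 = 2.69 V > V_CE(sat), so the active-region assumption holds.

active; I_C ≈ 0.54 mA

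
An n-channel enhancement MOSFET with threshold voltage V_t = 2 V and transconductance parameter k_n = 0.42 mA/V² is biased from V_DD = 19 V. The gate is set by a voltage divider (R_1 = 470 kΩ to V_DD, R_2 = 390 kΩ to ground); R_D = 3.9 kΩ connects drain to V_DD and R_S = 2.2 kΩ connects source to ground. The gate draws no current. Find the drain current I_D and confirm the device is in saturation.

I_D ≈ 1.7 mA

V_G = V_DD·R_2/(R_1+R_2) = 19×390/860 = 8.62 V.
Assume saturation: I_D = (k_n/2)(V_GS − V_t)² with V_GS = V_G − I_D·R_S = 8.62 − 2.2·I_D.
Substituting gives 1.02·I_D² − 7.11·I_D + 9.19 = 0, with roots I_D = 1.71 or 5.29 mA.
The root I_D = 5.29 mA gives V_GS = -3.02 V ≤ V_t, so take I_D = 1.71 mA.
Then V_GS = 4.85 V and V_DS = V_DD − I_D(R_D+R_S) = 19 − 1.71×6.1 = 8.57 V.
Saturation requires V_DS ≥ V_GS − V_t = 2.85 V; 8.57 ≥ 2.85 ✓.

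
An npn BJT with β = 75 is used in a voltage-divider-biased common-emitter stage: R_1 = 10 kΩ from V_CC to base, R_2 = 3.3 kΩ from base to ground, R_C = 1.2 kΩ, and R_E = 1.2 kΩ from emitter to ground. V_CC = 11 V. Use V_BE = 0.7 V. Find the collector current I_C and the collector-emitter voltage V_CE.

Thevenize the base divider: V_Th = V_CC·R_2/(R_1+R_2) = 11×3.3/13.3 = 2.73 V, R_Th = R_1‖R_2 = 2.48 kΩ.
Base-emitter loop: V_Th = I_B·R_Th + V_BE + (β+1)I_B·R_E, so I_B = (2.73 − 0.7) / (2.48 + 76×1.2) = 0.0217 mA.
I_C = β·I_B = 75×0.0217 = 1.62 mA, and I_E = (β+1)I_B = 1.65 mA.
V_CE = V_CC − I_C·R_C − I_E·R_E = 11 − 1.62×1.2 − 1.65×1.2 = 7.07 V.
V_CE = 7.07 V > 0.2 V confirms active-region operation.

I_C ≈ 1.6 mA, V_CE ≈ 7.1 V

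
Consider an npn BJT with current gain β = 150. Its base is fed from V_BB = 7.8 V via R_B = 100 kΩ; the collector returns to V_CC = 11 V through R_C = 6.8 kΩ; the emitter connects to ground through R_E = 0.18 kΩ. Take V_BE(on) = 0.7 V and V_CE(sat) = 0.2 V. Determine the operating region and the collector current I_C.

Assume active: I_B = (7.8 − 0.7)/(100 + 151×0.18) = 0.0558 mA, I_C = β·I_B = 8.37 mA.
Then V_CE = 11 − 8.37×6.8 − 8.43×0.18 = -47.5 V < 0.2 V — the active assumption fails.
Re-solve with V_CE = 0.2 V. KCL at the emitter: V_E/R_E = (V_BB−0.7−V_E)/R_B + (V_CC−0.2−V_E)/R_C, giving V_E = 0.29 V.
I_C = (V_CC − 0.2 − V_E)/R_C = (10.8 − 0.29)/6.8 = 1.55 mA.
Check: I_B = (7.1 − 0.29)/100 = 0.0681 mA, and β·I_B = 10.2 mA > I_C, confirming saturation.

saturation; I_C ≈ 1.5 mA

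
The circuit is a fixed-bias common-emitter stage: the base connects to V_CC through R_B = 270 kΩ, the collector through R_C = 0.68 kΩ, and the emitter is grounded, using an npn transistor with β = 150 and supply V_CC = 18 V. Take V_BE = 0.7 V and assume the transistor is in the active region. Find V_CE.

V_CE ≈ 11 V

Base loop: V_CC = I_B·R_B + V_BE, so I_B = (18 − 0.7)/270 kΩ = 0.0641 mA.
In the active region I_C = β·I_B = 150 × 0.0641 = 9.61 mA.
Collector loop: V_CE = V_CC − I_C·R_C = 18 − 9.61×0.68 = 11.5 V.
Since V_CE = 11.5 V > V_CE(sat) ≈ 0.2 V, the transistor is in the active region as assumed.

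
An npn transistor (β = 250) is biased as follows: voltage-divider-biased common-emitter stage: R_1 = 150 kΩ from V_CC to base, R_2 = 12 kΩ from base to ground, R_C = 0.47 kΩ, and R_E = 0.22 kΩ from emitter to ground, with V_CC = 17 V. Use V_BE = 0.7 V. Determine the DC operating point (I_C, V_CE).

I_C ≈ 2.1 mA, V_CE ≈ 16 V

Thevenize the base divider: V_Th = V_CC·R_2/(R_1+R_2) = 17×12/162 = 1.26 V, R_Th = R_1‖R_2 = 11.1 kΩ.
Base-emitter loop: V_Th = I_B·R_Th + V_BE + (β+1)I_B·R_E, so I_B = (1.26 − 0.7) / (11.1 + 251×0.22) = 0.00843 mA.
I_C = β·I_B = 250×0.00843 = 2.11 mA, and I_E = (β+1)I_B = 2.12 mA.
V_CE = V_CC − I_C·R_C − I_E·R_E = 17 − 2.11×0.47 − 2.12×0.22 = 15.5 V.
V_CE = 15.5 V > 0.2 V confirms active-region operation.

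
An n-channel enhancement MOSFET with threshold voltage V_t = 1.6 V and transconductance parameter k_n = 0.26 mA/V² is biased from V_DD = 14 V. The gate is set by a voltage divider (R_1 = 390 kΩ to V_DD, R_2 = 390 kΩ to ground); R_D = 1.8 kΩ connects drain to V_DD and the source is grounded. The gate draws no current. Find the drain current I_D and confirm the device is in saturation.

V_G = V_DD·R_2/(R_1+R_2) = 14×390/780 = 7 V. With the source grounded, V_GS = V_G = 7 V.
Assume saturation: I_D = (k_n/2)(V_GS − V_t)² = (0.26/2)×(7 − 1.6)² = 0.13×5.4² = 3.79 mA.
V_DS = V_DD − I_D·R_D = 14 − 3.79×1.8 = 7.18 V.
Saturation requires V_DS ≥ V_GS − V_t = 5.4 V; 7.18 ≥ 5.4 ✓.

I_D ≈ 3.8 mA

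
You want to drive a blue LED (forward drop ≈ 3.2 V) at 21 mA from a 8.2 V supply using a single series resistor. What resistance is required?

R ≈ 0.24 kΩ

The resistor drops V_S − V_D = 8.2 − 3.2 = 5 V at 21 mA.
R = 5 V / 21 mA = 0.238 kΩ.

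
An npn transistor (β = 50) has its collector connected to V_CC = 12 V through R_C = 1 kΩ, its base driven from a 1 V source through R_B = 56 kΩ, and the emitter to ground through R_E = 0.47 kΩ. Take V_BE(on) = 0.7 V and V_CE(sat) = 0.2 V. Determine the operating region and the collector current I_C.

active; I_C ≈ 0.19 mA

Assume active. Base-emitter loop: I_B = (V_BB − V_BE)/(R_B + (β+1)R_E) = (1 − 0.7)/(56 + 51×0.47) = 0.00375 mA.
I_C = β·I_B = 50×0.00375 = 0.188 mA.
V_CE = V_CC − I_C·R_C − I_E·R_E = 12 − 0.188×1 − 0.191×0.47 = 11.7 V > V_CE(sat), so the active-region assumption holds.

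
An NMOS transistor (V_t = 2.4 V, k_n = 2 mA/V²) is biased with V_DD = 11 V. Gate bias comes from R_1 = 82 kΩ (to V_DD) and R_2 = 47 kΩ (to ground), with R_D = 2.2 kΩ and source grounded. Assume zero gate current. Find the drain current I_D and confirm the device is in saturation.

V_G = V_DD·R_2/(R_1+R_2) = 11×47/129 = 4.01 V. With the source grounded, V_GS = V_G = 4.01 V.
Assume saturation: I_D = (k_n/2)(V_GS − V_t)² = (2/2)×(4.01 − 2.4)² = 1×1.61² = 2.58 mA.
V_DS = V_DD − I_D·R_D = 11 − 2.58×2.2 = 5.31 V.
Saturation requires V_DS ≥ V_GS − V_t = 1.61 V; 5.31 ≥ 1.61 ✓.

I_D ≈ 2.6 mA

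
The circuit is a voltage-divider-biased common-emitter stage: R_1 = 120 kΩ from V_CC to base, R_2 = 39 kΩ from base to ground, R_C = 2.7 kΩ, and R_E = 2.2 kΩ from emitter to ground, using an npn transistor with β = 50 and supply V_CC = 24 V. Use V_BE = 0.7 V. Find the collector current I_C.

I_C ≈ 1.8 mA

Thevenize the base divider: V_Th = V_CC·R_2/(R_1+R_2) = 24×39/159 = 5.89 V, R_Th = R_1‖R_2 = 29.4 kΩ.
Base-emitter loop: V_Th = I_B·R_Th + V_BE + (β+1)I_B·R_E, so I_B = (5.89 − 0.7) / (29.4 + 51×2.2) = 0.0366 mA.
I_C = β·I_B = 50×0.0366 = 1.83 mA, and I_E = (β+1)I_B = 1.87 mA.
V_CE = V_CC − I_C·R_C − I_E·R_E = 24 − 1.83×2.7 − 1.87×2.2 = 14.9 V.
V_CE = 14.9 V > 0.2 V confirms active-region operation.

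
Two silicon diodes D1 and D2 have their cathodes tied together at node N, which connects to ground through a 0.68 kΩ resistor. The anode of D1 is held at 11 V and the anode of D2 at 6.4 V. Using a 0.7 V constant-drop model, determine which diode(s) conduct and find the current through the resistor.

Assume both conduct. Then node N would need to be at both 11−0.7 = 10.3 V and 6.4−0.7 = 5.7 V, which is impossible.
Assume only D1 conducts: V_N = 11 − 0.7 = 10.3 V, so I_R = 10.3/0.68 = 15.1 mA.
Check D2: its anode-to-cathode voltage is 6.4 − 10.3 = -3.9 V < 0.7 V, so it is off. The assumption is consistent.

Only D1 conducts; I_R ≈ 15 mA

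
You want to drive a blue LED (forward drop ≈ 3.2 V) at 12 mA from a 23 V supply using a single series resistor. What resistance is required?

R ≈ 1.7 kΩ

The resistor drops V_S − V_D = 23 − 3.2 = 19.8 V at 12 mA.
R = 19.8 V / 12 mA = 1.65 kΩ.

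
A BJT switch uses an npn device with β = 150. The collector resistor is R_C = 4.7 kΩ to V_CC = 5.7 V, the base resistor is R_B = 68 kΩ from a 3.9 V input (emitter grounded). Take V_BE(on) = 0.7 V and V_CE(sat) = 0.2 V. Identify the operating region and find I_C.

Assume active: I_B = (3.9 − 0.7)/68 = 0.0471 mA, giving I_C = β·I_B = 7.06 mA.
But then V_CE = 5.7 − 7.06×4.7 = -27.5 V < V_CE(sat) = 0.2 V — impossible in the active region.
So the transistor is saturated. With V_CE = 0.2 V, I_C = (V_CC − 0.2)/R_C = 5.5/4.7 = 1.17 mA.
Check: β·I_B = 7.06 mA > I_C = 1.17 mA, confirming saturation.

saturation; I_C ≈ 1.2 mA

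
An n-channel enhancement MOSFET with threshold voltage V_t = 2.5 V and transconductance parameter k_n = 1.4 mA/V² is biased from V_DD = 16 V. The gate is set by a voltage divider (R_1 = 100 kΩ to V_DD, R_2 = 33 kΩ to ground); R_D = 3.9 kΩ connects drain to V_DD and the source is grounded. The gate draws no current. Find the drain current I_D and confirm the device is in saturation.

I_D ≈ 1.5 mA

V_G = V_DD·R_2/(R_1+R_2) = 16×33/133 = 3.97 V. With the source grounded, V_GS = V_G = 3.97 V.
Assume saturation: I_D = (k_n/2)(V_GS − V_t)² = (1.4/2)×(3.97 − 2.5)² = 0.7×1.47² = 1.51 mA.
V_DS = V_DD − I_D·R_D = 16 − 1.51×3.9 = 10.1 V.
Saturation requires V_DS ≥ V_GS − V_t = 1.47 V; 10.1 ≥ 1.47 ✓.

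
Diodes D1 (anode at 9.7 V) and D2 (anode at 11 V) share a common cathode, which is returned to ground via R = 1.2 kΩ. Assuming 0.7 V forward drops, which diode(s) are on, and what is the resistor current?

Only D2 conducts; I_R ≈ 8.6 mA

Assume both conduct. Then node N would need to be at both 9.7−0.7 = 9 V and 11−0.7 = 10.3 V, which is impossible.
Assume only D2 conducts: V_N = 11 − 0.7 = 10.3 V, so I_R = 10.3/1.2 = 8.58 mA.
Check D1: its anode-to-cathode voltage is 9.7 − 10.3 = -0.6 V < 0.7 V, so it is off. The assumption is consistent.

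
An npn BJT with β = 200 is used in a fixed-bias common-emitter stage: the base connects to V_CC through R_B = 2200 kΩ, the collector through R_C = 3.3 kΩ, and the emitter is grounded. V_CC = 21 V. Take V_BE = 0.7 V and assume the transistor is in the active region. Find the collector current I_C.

I_C ≈ 1.8 mA

Base loop: V_CC = I_B·R_B + V_BE, so I_B = (21 − 0.7)/2200 kΩ = 0.00923 mA.
In the active region I_C = β·I_B = 200 × 0.00923 = 1.85 mA.
Collector loop: V_CE = V_CC − I_C·R_C = 21 − 1.85×3.3 = 14.9 V.
Since V_CE = 14.9 V > V_CE(sat) ≈ 0.2 V, the transistor is in the active region as assumed.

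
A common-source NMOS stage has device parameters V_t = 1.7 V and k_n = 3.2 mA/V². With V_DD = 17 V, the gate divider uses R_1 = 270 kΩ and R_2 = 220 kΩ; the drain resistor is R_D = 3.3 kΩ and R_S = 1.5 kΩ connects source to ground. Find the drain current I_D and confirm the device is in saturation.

I_D ≈ 3 mA

V_G = V_DD·R_2/(R_1+R_2) = 17×220/490 = 7.63 V.
Assume saturation: I_D = (k_n/2)(V_GS − V_t)² with V_GS = V_G − I_D·R_S = 7.63 − 1.5·I_D.
Substituting gives 3.6·I_D² − 29.5·I_D + 56.3 = 0, with roots I_D = 3.04 or 5.15 mA.
The root I_D = 5.15 mA gives V_GS = -0.0943 V ≤ V_t, so take I_D = 3.04 mA.
Then V_GS = 3.08 V and V_DS = V_DD − I_D(R_D+R_S) = 17 − 3.04×4.8 = 2.42 V.
Saturation requires V_DS ≥ V_GS − V_t = 1.38 V; 2.42 ≥ 1.38 ✓.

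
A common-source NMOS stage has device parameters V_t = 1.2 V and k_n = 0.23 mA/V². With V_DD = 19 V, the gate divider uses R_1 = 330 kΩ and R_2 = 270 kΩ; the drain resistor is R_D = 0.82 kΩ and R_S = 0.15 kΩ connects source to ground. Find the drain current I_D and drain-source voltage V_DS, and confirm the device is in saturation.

I_D ≈ 5 mA, V_DS ≈ 14 V

V_G = V_DD·R_2/(R_1+R_2) = 19×270/600 = 8.55 V.
Assume saturation: I_D = (k_n/2)(V_GS − V_t)² with V_GS = V_G − I_D·R_S = 8.55 − 0.15·I_D.
Substituting gives 0.00259·I_D² − 1.25·I_D + 6.21 = 0, with roots I_D = 5.01 or 479 mA.
The root I_D = 479 mA gives V_GS = -63.4 V ≤ V_t, so take I_D = 5.01 mA.
Then V_GS = 7.8 V and V_DS = V_DD − I_D(R_D+R_S) = 19 − 5.01×0.97 = 14.1 V.
Saturation requires V_DS ≥ V_GS − V_t = 6.6 V; 14.1 ≥ 6.6 ✓.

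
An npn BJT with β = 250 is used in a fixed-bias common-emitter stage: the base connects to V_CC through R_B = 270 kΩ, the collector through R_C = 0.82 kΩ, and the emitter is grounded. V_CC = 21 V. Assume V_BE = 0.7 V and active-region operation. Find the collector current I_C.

I_C ≈ 19 mA

Base loop: V_CC = I_B·R_B + V_BE, so I_B = (21 − 0.7)/270 kΩ = 0.0752 mA.
In the active region I_C = β·I_B = 250 × 0.0752 = 18.8 mA.
Collector loop: V_CE = V_CC − I_C·R_C = 21 − 18.8×0.82 = 5.59 V.
Since V_CE = 5.59 V > V_CE(sat) ≈ 0.2 V, the transistor is in the active region as assumed.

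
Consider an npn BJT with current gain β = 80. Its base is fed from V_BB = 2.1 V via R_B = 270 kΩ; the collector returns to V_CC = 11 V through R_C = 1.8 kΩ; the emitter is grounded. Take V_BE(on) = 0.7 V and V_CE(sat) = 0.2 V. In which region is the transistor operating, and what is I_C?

Assume active. Base-emitter loop: I_B = (V_BB − V_BE)/R_B = (2.1 − 0.7)/270 = 0.00519 mA.
I_C = β·I_B = 80×0.00519 = 0.415 mA.
V_CE = V_CC − I_C·R_C = 11 − 0.415×1.8 = 10.3 V > V_CE(sat), so the active-region assumption holds.

active; I_C ≈ 0.41 mA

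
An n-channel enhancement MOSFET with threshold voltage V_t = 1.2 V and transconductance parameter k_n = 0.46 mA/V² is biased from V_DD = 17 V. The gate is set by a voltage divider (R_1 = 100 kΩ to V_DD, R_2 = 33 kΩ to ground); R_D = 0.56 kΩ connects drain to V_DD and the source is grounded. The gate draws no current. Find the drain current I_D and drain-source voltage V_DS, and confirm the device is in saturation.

I_D ≈ 2.1 mA, V_DS ≈ 16 V

V_G = V_DD·R_2/(R_1+R_2) = 17×33/133 = 4.22 V. With the source grounded, V_GS = V_G = 4.22 V.
Assume saturation: I_D = (k_n/2)(V_GS − V_t)² = (0.46/2)×(4.22 − 1.2)² = 0.23×3.02² = 2.09 mA.
V_DS = V_DD − I_D·R_D = 17 − 2.09×0.56 = 15.8 V.
Saturation requires V_DS ≥ V_GS − V_t = 3.02 V; 15.8 ≥ 3.02 ✓.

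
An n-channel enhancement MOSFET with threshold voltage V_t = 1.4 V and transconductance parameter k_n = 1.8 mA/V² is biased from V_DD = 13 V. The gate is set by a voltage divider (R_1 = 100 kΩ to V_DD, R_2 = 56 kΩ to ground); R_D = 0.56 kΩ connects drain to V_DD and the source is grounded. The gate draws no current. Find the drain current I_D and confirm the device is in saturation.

I_D ≈ 9.6 mA

V_G = V_DD·R_2/(R_1+R_2) = 13×56/156 = 4.67 V. With the source grounded, V_GS = V_G = 4.67 V.
Assume saturation: I_D = (k_n/2)(V_GS − V_t)² = (1.8/2)×(4.67 − 1.4)² = 0.9×3.27² = 9.6 mA.
V_DS = V_DD − I_D·R_D = 13 − 9.6×0.56 = 7.62 V.
Saturation requires V_DS ≥ V_GS − V_t = 3.27 V; 7.62 ≥ 3.27 ✓.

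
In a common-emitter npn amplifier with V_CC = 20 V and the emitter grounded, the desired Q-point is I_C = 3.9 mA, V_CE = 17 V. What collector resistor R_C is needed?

R_C ≈ 0.77 kΩ

Collector loop: V_CC = I_C·R_C + V_CE.
R_C = (V_CC − V_CE)/I_C = (20 − 17)/3.9 = 0.769 kΩ.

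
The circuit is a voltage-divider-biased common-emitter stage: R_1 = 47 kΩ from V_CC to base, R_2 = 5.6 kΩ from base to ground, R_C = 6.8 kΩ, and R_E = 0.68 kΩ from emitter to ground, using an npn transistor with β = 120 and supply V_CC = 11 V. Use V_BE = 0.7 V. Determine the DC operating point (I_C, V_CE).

I_C ≈ 0.65 mA, V_CE ≈ 6.2 V

Thevenize the base divider: V_Th = V_CC·R_2/(R_1+R_2) = 11×5.6/52.6 = 1.17 V, R_Th = R_1‖R_2 = 5 kΩ.
Base-emitter loop: V_Th = I_B·R_Th + V_BE + (β+1)I_B·R_E, so I_B = (1.17 − 0.7) / (5 + 121×0.68) = 0.0054 mA.
I_C = β·I_B = 120×0.0054 = 0.648 mA, and I_E = (β+1)I_B = 0.653 mA.
V_CE = V_CC − I_C·R_C − I_E·R_E = 11 − 0.648×6.8 − 0.653×0.68 = 6.15 V.
V_CE = 6.15 V > 0.2 V confirms active-region operation.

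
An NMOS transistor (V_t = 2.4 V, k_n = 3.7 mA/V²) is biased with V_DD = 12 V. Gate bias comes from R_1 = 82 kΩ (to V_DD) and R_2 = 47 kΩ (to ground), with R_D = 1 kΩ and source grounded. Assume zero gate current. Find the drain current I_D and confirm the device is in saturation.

I_D ≈ 7.2 mA

V_G = V_DD·R_2/(R_1+R_2) = 12×47/129 = 4.37 V. With the source grounded, V_GS = V_G = 4.37 V.
Assume saturation: I_D = (k_n/2)(V_GS − V_t)² = (3.7/2)×(4.37 − 2.4)² = 1.85×1.97² = 7.19 mA.
V_DS = V_DD − I_D·R_D = 12 − 7.19×1 = 4.81 V.
Saturation requires V_DS ≥ V_GS − V_t = 1.97 V; 4.81 ≥ 1.97 ✓.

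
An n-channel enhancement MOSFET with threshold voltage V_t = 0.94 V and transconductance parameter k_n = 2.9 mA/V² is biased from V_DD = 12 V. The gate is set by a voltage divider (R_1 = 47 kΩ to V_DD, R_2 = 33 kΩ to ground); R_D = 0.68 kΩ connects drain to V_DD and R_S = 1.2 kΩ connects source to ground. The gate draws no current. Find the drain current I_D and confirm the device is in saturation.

I_D ≈ 2.3 mA

V_G = V_DD·R_2/(R_1+R_2) = 12×33/80 = 4.95 V.
Assume saturation: I_D = (k_n/2)(V_GS − V_t)² with V_GS = V_G − I_D·R_S = 4.95 − 1.2·I_D.
Substituting gives 2.09·I_D² − 15·I_D + 23.3 = 0, with roots I_D = 2.29 or 4.87 mA.
The root I_D = 4.87 mA gives V_GS = -0.892 V ≤ V_t, so take I_D = 2.29 mA.
Then V_GS = 2.2 V and V_DS = V_DD − I_D(R_D+R_S) = 12 − 2.29×1.88 = 7.69 V.
Saturation requires V_DS ≥ V_GS − V_t = 1.26 V; 7.69 ≥ 1.26 ✓.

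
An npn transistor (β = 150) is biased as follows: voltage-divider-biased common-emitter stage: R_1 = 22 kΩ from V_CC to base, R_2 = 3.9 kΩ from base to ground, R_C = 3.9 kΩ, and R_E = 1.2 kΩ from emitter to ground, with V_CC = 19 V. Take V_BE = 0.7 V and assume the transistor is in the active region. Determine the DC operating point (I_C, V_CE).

I_C ≈ 1.8 mA, V_CE ≈ 10 V

Thevenize the base divider: V_Th = V_CC·R_2/(R_1+R_2) = 19×3.9/25.9 = 2.86 V, R_Th = R_1‖R_2 = 3.31 kΩ.
Base-emitter loop: V_Th = I_B·R_Th + V_BE + (β+1)I_B·R_E, so I_B = (2.86 − 0.7) / (3.31 + 151×1.2) = 0.0117 mA.
I_C = β·I_B = 150×0.0117 = 1.76 mA, and I_E = (β+1)I_B = 1.77 mA.
V_CE = V_CC − I_C·R_C − I_E·R_E = 19 − 1.76×3.9 − 1.77×1.2 = 10 V.
V_CE = 10 V > 0.2 V confirms active-region operation.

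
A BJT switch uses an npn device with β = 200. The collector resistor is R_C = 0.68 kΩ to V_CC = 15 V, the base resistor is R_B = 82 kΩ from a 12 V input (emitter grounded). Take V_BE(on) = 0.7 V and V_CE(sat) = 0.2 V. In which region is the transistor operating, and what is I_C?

Assume active: I_B = (12 − 0.7)/82 = 0.138 mA, giving I_C = β·I_B = 27.6 mA.
But then V_CE = 15 − 27.6×0.68 = -3.74 V < V_CE(sat) = 0.2 V — impossible in the active region.
So the transistor is saturated. With V_CE = 0.2 V, I_C = (V_CC − 0.2)/R_C = 14.8/0.68 = 21.8 mA.
Check: β·I_B = 27.6 mA > I_C = 21.8 mA, confirming saturation.

saturation; I_C ≈ 22 mA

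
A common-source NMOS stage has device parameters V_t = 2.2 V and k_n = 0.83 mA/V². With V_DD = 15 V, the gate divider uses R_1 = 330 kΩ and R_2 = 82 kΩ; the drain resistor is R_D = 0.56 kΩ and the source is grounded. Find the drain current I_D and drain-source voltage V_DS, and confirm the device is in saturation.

I_D ≈ 0.26 mA, V_DS ≈ 15 V

V_G = V_DD·R_2/(R_1+R_2) = 15×82/412 = 2.99 V. With the source grounded, V_GS = V_G = 2.99 V.
Assume saturation: I_D = (k_n/2)(V_GS − V_t)² = (0.83/2)×(2.99 − 2.2)² = 0.415×0.785² = 0.256 mA.
V_DS = V_DD − I_D·R_D = 15 − 0.256×0.56 = 14.9 V.
Saturation requires V_DS ≥ V_GS − V_t = 0.785 V; 14.9 ≥ 0.785 ✓.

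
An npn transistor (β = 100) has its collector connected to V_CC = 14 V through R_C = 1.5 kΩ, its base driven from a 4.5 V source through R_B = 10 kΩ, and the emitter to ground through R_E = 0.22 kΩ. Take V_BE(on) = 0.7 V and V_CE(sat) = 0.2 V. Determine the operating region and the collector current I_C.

saturation; I_C ≈ 8 mA

Assume active: I_B = (4.5 − 0.7)/(10 + 101×0.22) = 0.118 mA, I_C = β·I_B = 11.8 mA.
Then V_CE = 14 − 11.8×1.5 − 11.9×0.22 = -6.31 V < 0.2 V — the active assumption fails.
Re-solve with V_CE = 0.2 V. KCL at the emitter: V_E/R_E = (V_BB−0.7−V_E)/R_B + (V_CC−0.2−V_E)/R_C, giving V_E = 1.8 V.
I_C = (V_CC − 0.2 − V_E)/R_C = (13.8 − 1.8)/1.5 = 8 mA.
Check: I_B = (3.8 − 1.8)/10 = 0.2 mA, and β·I_B = 20 mA > I_C, confirming saturation.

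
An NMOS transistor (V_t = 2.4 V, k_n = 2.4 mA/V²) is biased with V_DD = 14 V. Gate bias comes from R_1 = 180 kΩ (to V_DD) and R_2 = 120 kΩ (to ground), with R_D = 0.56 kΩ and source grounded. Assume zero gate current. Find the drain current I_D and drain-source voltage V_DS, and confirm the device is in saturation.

I_D ≈ 12 mA, V_DS ≈ 7.1 V

V_G = V_DD·R_2/(R_1+R_2) = 14×120/300 = 5.6 V. With the source grounded, V_GS = V_G = 5.6 V.
Assume saturation: I_D = (k_n/2)(V_GS − V_t)² = (2.4/2)×(5.6 − 2.4)² = 1.2×3.2² = 12.3 mA.
V_DS = V_DD − I_D·R_D = 14 − 12.3×0.56 = 7.12 V.
Saturation requires V_DS ≥ V_GS − V_t = 3.2 V; 7.12 ≥ 3.2 ✓.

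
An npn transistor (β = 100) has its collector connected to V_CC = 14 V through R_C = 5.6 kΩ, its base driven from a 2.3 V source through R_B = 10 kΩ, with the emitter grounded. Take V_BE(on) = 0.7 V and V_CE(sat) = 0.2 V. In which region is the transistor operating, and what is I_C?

saturation; I_C ≈ 2.5 mA

Assume active: I_B = (2.3 − 0.7)/10 = 0.16 mA, giving I_C = β·I_B = 16 mA.
But then V_CE = 14 − 16×5.6 = -75.6 V < V_CE(sat) = 0.2 V — impossible in the active region.
So the transistor is saturated. With V_CE = 0.2 V, I_C = (V_CC − 0.2)/R_C = 13.8/5.6 = 2.46 mA.
Check: β·I_B = 16 mA > I_C = 2.46 mA, confirming saturation.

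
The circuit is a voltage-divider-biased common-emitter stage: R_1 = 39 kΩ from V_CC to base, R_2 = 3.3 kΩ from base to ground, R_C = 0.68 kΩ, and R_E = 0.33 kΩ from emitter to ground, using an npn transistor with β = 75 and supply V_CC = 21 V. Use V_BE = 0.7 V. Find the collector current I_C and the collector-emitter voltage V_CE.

I_C ≈ 2.5 mA, V_CE ≈ 18 V

Thevenize the base divider: V_Th = V_CC·R_2/(R_1+R_2) = 21×3.3/42.3 = 1.64 V, R_Th = R_1‖R_2 = 3.04 kΩ.
Base-emitter loop: V_Th = I_B·R_Th + V_BE + (β+1)I_B·R_E, so I_B = (1.64 − 0.7) / (3.04 + 76×0.33) = 0.0334 mA.
I_C = β·I_B = 75×0.0334 = 2.5 mA, and I_E = (β+1)I_B = 2.54 mA.
V_CE = V_CC − I_C·R_C − I_E·R_E = 21 − 2.5×0.68 − 2.54×0.33 = 18.5 V.
V_CE = 18.5 V > 0.2 V confirms active-region operation.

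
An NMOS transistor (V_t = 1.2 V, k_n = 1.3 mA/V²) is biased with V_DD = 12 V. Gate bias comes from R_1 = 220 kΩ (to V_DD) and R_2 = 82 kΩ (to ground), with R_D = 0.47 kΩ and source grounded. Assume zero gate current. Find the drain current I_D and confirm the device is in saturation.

V_G = V_DD·R_2/(R_1+R_2) = 12×82/302 = 3.26 V. With the source grounded, V_GS = V_G = 3.26 V.
Assume saturation: I_D = (k_n/2)(V_GS − V_t)² = (1.3/2)×(3.26 − 1.2)² = 0.65×2.06² = 2.75 mA.
V_DS = V_DD − I_D·R_D = 12 − 2.75×0.47 = 10.7 V.
Saturation requires V_DS ≥ V_GS − V_t = 2.06 V; 10.7 ≥ 2.06 ✓.

I_D ≈ 2.8 mA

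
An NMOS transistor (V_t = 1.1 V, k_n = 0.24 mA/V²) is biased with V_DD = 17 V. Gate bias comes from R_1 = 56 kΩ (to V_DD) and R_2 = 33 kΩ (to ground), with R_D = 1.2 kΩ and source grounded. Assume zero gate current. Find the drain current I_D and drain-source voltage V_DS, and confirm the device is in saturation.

I_D ≈ 3.2 mA, V_DS ≈ 13 V

V_G = V_DD·R_2/(R_1+R_2) = 17×33/89 = 6.3 V. With the source grounded, V_GS = V_G = 6.3 V.
Assume saturation: I_D = (k_n/2)(V_GS − V_t)² = (0.24/2)×(6.3 − 1.1)² = 0.12×5.2² = 3.25 mA.
V_DS = V_DD − I_D·R_D = 17 − 3.25×1.2 = 13.1 V.
Saturation requires V_DS ≥ V_GS − V_t = 5.2 V; 13.1 ≥ 5.2 ✓.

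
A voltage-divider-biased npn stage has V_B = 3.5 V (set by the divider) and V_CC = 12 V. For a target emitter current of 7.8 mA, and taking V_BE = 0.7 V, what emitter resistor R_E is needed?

V_E = V_B − V_BE = 3.5 − 0.7 = 2.8 V.
R_E = V_E / I_E = 2.8 / 7.8 = 0.359 kΩ.

R_E ≈ 0.36 kΩ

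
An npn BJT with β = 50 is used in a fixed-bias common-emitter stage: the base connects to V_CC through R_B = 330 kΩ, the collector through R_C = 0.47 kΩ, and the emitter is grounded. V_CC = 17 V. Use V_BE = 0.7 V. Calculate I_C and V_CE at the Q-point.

I_C ≈ 2.5 mA, V_CE ≈ 16 V

Base loop: V_CC = I_B·R_B + V_BE, so I_B = (17 − 0.7)/330 kΩ = 0.0494 mA.
In the active region I_C = β·I_B = 50 × 0.0494 = 2.47 mA.
Collector loop: V_CE = V_CC − I_C·R_C = 17 − 2.47×0.47 = 15.8 V.
Since V_CE = 15.8 V > V_CE(sat) ≈ 0.2 V, the transistor is in the active region as assumed.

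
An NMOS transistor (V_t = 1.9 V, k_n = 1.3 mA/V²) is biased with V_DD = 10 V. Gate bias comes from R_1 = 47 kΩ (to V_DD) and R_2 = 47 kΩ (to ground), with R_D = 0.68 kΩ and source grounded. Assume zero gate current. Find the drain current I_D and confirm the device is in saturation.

I_D ≈ 6.2 mA

V_G = V_DD·R_2/(R_1+R_2) = 10×47/94 = 5 V. With the source grounded, V_GS = V_G = 5 V.
Assume saturation: I_D = (k_n/2)(V_GS − V_t)² = (1.3/2)×(5 − 1.9)² = 0.65×3.1² = 6.25 mA.
V_DS = V_DD − I_D·R_D = 10 − 6.25×0.68 = 5.75 V.
Saturation requires V_DS ≥ V_GS − V_t = 3.1 V; 5.75 ≥ 3.1 ✓.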